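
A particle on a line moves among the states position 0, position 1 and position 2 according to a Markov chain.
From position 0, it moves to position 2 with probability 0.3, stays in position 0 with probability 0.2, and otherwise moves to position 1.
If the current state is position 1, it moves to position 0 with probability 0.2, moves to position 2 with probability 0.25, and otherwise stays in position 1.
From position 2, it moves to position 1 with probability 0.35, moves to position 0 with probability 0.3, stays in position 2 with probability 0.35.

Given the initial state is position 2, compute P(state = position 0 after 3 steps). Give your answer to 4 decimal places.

0.2300

Propagate the distribution vector 3 steps from position 2.
After 0 steps: (0.0000, 0.0000, 1.0000)
After 1 step: (0.3000, 0.3500, 0.3500)
After 2 steps: (0.2350, 0.4650, 0.3000)
After 3 steps: (0.2300, 0.4783, 0.2918)
P(in position 0 after 3 steps) = 0.2300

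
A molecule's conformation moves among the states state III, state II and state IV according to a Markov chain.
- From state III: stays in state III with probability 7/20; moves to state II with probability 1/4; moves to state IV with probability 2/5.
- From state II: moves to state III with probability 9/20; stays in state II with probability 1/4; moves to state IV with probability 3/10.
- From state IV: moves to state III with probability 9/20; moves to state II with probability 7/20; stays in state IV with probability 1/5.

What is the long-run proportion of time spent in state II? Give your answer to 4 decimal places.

0.2810

Let the stationary distribution be π with π = πP and π_1 + π_2 + π_3 = 1.
π_1 = 0.35·π_1 + 0.45·π_2 + 0.45·π_3
π_2 = 0.25·π_1 + 0.25·π_2 + 0.35·π_3
Solving with the normalization constraint gives π = (0.4091, 0.2810, 0.3099).
So the stationary probability of state II is 0.2810.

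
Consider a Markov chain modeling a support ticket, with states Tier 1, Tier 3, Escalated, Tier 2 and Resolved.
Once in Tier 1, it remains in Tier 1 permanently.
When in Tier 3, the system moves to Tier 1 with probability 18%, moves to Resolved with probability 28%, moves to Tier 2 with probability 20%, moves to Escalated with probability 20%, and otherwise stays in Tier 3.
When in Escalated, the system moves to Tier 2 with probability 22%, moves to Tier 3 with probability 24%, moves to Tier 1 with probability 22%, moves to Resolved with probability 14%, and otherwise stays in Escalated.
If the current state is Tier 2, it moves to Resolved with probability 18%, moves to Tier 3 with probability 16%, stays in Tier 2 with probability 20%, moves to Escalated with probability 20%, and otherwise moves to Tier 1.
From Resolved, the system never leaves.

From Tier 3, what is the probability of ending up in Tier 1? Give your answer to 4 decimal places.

Let h(s) be the probability of absorption at Tier 1 starting from transient state s. Then h(Tier 1) = 1 and h(Resolved) = 0. By first-step analysis:
h(Tier 3) = 0.18·1 + 0.14·h(Tier 3) + 0.2·h(Escalated) + 0.2·h(Tier 2) + 0.28·0
h(Escalated) = 0.22·1 + 0.24·h(Tier 3) + 0.18·h(Escalated) + 0.22·h(Tier 2) + 0.14·0
h(Tier 2) = 0.26·1 + 0.16·h(Tier 3) + 0.2·h(Escalated) + 0.2·h(Tier 2) + 0.18·0
Solving: h(Tier 3) = 0.4679, h(Escalated) = 0.5548, h(Tier 2) = 0.5573.
Starting from Tier 3, the probability is 0.4679.

0.4679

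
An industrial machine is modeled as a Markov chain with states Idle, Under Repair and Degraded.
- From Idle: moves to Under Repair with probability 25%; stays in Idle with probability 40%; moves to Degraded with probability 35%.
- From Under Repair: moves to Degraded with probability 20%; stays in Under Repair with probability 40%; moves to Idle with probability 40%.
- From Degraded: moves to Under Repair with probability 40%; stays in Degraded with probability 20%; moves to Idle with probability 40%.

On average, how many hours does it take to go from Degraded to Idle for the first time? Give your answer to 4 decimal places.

Let t(s) be the expected number of hours to first reach Idle from state s, with t(Idle) = 0. Conditioning on the first hour:
t(Under Repair) = 1 + 0.4·t(Under Repair) + 0.2·t(Degraded)
t(Degraded) = 1 + 0.4·t(Under Repair) + 0.2·t(Degraded)
Solving: t(Under Repair) = 2.5000, t(Degraded) = 2.5000.
Expected hours from Degraded to Idle: 2.5000.

2.5000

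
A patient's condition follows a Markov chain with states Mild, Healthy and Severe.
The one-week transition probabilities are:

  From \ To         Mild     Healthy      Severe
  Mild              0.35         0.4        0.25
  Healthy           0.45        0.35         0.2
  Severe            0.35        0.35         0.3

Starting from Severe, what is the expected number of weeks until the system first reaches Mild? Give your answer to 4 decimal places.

Let t(s) be the expected number of weeks to first reach Mild from state s, with t(Mild) = 0. Conditioning on the first week:
t(Healthy) = 1 + 0.35·t(Healthy) + 0.2·t(Severe)
t(Severe) = 1 + 0.35·t(Healthy) + 0.3·t(Severe)
Solving: t(Healthy) = 2.3377, t(Severe) = 2.5974.
Expected weeks from Severe to Mild: 2.5974.

2.5974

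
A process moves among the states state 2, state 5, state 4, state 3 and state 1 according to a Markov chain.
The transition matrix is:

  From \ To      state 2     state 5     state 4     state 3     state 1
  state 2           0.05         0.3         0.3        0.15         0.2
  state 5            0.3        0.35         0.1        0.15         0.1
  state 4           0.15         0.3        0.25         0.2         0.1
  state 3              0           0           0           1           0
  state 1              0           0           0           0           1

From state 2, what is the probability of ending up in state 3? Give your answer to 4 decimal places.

0.5251

Let h(s) be the probability of absorption at state 3 starting from transient state s. Then h(state 3) = 1 and h(state 1) = 0. By first-step analysis:
h(state 2) = 0.05·h(state 2) + 0.3·h(state 5) + 0.3·h(state 4) + 0.15·1 + 0.2·0
h(state 5) = 0.3·h(state 2) + 0.35·h(state 5) + 0.1·h(state 4) + 0.15·1 + 0.1·0
h(state 4) = 0.15·h(state 2) + 0.3·h(state 5) + 0.25·h(state 4) + 0.2·1 + 0.1·0
Solving: h(state 2) = 0.5251, h(state 5) = 0.5651, h(state 4) = 0.5977.
Starting from state 2, the probability is 0.5251.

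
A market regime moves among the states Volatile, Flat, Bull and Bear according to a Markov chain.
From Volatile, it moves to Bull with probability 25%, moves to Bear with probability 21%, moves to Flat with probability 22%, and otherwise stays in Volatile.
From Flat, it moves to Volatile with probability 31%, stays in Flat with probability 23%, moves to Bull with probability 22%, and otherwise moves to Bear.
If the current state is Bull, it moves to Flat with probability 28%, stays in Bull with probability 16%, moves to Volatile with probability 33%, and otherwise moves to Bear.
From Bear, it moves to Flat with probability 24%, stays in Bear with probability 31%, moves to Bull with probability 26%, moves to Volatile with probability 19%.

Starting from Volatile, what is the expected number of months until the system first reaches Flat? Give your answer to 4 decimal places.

Let t(s) be the expected number of months to first reach Flat from state s, with t(Flat) = 0. Conditioning on the first month:
t(Volatile) = 1 + 0.32·t(Volatile) + 0.25·t(Bull) + 0.21·t(Bear)
t(Bull) = 1 + 0.33·t(Volatile) + 0.16·t(Bull) + 0.23·t(Bear)
t(Bear) = 1 + 0.19·t(Volatile) + 0.26·t(Bull) + 0.31·t(Bear)
Solving: t(Volatile) = 4.1900, t(Bull) = 3.9576, t(Bear) = 4.0943.
Expected months from Volatile to Flat: 4.1900.

4.1900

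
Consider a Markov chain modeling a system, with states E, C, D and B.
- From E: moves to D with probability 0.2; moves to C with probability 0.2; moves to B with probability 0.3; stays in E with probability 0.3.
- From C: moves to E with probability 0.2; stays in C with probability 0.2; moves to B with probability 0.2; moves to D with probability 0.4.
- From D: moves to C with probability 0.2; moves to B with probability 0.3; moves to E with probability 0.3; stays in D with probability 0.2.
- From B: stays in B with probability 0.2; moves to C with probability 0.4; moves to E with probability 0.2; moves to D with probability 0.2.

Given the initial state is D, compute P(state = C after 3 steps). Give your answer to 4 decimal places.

0.2500

Propagate the distribution vector 3 steps from D.
After 0 steps: (0.0000, 0.0000, 1.0000, 0.0000)
After 1 step: (0.3000, 0.2000, 0.2000, 0.3000)
After 2 steps: (0.2500, 0.2600, 0.2400, 0.2500)
After 3 steps: (0.2490, 0.2500, 0.2520, 0.2490)
P(in C after 3 steps) = 0.2500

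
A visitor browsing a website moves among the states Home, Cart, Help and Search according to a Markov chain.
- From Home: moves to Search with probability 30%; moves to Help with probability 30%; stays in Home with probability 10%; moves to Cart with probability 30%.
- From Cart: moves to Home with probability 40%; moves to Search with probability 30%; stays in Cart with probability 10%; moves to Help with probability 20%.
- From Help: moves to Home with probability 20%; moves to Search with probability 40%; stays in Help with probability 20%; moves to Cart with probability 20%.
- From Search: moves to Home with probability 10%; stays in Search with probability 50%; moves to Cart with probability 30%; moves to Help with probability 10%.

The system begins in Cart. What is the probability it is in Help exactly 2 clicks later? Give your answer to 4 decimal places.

Propagate the distribution vector 2 clicks from Cart.
After 0 clicks: (0.0000, 1.0000, 0.0000, 0.0000)
After 1 click: (0.4000, 0.1000, 0.2000, 0.3000)
After 2 clicks: (0.1500, 0.2600, 0.2100, 0.3800)
P(in Help after 2 clicks) = 0.2100

0.2100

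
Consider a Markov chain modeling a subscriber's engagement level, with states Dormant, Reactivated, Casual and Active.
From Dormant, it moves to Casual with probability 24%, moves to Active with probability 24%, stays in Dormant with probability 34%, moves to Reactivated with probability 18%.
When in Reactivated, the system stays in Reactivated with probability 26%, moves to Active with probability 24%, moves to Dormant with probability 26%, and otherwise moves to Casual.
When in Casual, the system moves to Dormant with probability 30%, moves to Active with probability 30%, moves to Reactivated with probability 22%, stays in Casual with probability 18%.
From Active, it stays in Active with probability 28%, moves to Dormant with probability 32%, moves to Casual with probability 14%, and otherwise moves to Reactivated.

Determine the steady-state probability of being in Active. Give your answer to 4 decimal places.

0.2626

Let the stationary distribution be π with π = πP and π_1 + π_2 + π_3 + π_4 = 1.
π_1 = 0.34·π_1 + 0.26·π_2 + 0.3·π_3 + 0.32·π_4
π_2 = 0.18·π_1 + 0.26·π_2 + 0.22·π_3 + 0.26·π_4
π_3 = 0.24·π_1 + 0.24·π_2 + 0.18·π_3 + 0.14·π_4
Solving with the normalization constraint gives π = (0.3085, 0.2273, 0.2016, 0.2626).
So the stationary probability of Active is 0.2626.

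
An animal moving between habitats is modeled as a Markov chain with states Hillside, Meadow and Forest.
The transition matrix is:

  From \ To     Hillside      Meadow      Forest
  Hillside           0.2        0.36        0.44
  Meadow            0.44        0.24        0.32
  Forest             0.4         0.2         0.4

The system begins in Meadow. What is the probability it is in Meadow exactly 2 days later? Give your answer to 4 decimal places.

0.2800

Sum over the intermediate state after 1 day:
P = P(Meadow→Hillside)·P(Hillside→Meadow) + P(Meadow→Meadow)·P(Meadow→Meadow) + P(Meadow→Forest)·P(Forest→Meadow)
  = 0.44×0.36 + 0.24×0.24 + 0.32×0.2
  = 0.1584 + 0.0576 + 0.0640 = 0.2800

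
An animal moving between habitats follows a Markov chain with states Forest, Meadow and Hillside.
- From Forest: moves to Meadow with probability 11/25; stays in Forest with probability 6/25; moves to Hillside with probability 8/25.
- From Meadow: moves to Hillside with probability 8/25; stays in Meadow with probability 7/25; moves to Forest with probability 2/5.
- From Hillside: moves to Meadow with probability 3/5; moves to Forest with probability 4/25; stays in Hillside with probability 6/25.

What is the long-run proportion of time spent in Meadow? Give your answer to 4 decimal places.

Let the stationary distribution be π with π = πP and π_1 + π_2 + π_3 = 1.
π_1 = 0.24·π_1 + 0.4·π_2 + 0.16·π_3
π_2 = 0.44·π_1 + 0.28·π_2 + 0.6·π_3
Solving with the normalization constraint gives π = (0.2835, 0.4202, 0.2963).
So the stationary probability of Meadow is 0.4202.

0.4202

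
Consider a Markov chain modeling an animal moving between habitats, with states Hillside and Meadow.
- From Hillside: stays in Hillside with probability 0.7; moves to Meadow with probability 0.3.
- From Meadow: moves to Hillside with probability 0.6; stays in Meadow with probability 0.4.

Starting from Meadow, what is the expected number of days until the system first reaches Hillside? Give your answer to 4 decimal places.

1.6667

Let t(s) be the expected number of days to first reach Hillside from state s, with t(Hillside) = 0. Conditioning on the first day:
t(Meadow) = 1 + 0.4·t(Meadow)
Solving: t(Meadow) = 1.6667.
Expected days from Meadow to Hillside: 1.6667.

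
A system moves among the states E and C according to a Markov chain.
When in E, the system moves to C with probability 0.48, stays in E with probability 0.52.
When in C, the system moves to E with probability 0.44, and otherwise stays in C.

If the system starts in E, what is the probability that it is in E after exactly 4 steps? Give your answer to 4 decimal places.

0.4783

Propagate the distribution vector 4 steps from E.
After 0 steps: (1.0000, 0.0000)
After 1 step: (0.5200, 0.4800)
After 2 steps: (0.4816, 0.5184)
After 3 steps: (0.4785, 0.5215)
After 4 steps: (0.4783, 0.5217)
P(in E after 4 steps) = 0.4783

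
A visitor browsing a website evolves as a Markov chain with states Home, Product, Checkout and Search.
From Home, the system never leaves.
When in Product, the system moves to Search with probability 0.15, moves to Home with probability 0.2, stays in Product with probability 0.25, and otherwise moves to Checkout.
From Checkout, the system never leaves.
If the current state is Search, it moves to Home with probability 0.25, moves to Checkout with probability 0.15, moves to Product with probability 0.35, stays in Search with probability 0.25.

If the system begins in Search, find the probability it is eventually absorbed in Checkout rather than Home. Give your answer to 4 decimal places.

Let h(s) be the probability of absorption at Checkout starting from transient state s. Then h(Checkout) = 1 and h(Home) = 0. By first-step analysis:
h(Product) = 0.2·0 + 0.25·h(Product) + 0.4·1 + 0.15·h(Search)
h(Search) = 0.25·0 + 0.35·h(Product) + 0.15·1 + 0.25·h(Search)
Solving: h(Product) = 0.6324, h(Search) = 0.4951.
Starting from Search, the probability is 0.4951.

0.4951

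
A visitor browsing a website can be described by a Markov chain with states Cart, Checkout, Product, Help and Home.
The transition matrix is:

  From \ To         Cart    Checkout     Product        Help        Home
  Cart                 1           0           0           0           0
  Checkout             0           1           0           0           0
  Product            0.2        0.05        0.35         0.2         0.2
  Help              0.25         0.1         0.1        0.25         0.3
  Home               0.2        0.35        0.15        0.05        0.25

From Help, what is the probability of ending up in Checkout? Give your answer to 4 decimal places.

0.4118

Let h(s) be the probability of absorption at Checkout starting from transient state s. Then h(Checkout) = 1 and h(Cart) = 0. By first-step analysis:
h(Product) = 0.2·0 + 0.05·1 + 0.35·h(Product) + 0.2·h(Help) + 0.2·h(Home)
h(Help) = 0.25·0 + 0.1·1 + 0.1·h(Product) + 0.25·h(Help) + 0.3·h(Home)
h(Home) = 0.2·0 + 0.35·1 + 0.15·h(Product) + 0.05·h(Help) + 0.25·h(Home)
Solving: h(Product) = 0.3790, h(Help) = 0.4118, h(Home) = 0.5699.
Starting from Help, the probability is 0.4118.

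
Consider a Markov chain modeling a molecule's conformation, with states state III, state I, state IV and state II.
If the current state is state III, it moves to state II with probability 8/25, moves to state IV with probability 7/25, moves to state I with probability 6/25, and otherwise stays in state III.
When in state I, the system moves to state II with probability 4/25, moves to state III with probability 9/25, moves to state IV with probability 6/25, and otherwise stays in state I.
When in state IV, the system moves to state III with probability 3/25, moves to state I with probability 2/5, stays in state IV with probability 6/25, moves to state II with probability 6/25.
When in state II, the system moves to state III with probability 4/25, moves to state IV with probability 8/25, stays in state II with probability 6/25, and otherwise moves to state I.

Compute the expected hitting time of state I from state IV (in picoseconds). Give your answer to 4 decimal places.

2.8717

Let t(s) be the expected number of picoseconds to first reach state I from state s, with t(state I) = 0. Conditioning on the first picosecond:
t(state III) = 1 + 0.16·t(state III) + 0.28·t(state IV) + 0.32·t(state II)
t(state IV) = 1 + 0.12·t(state III) + 0.24·t(state IV) + 0.24·t(state II)
t(state II) = 1 + 0.16·t(state III) + 0.32·t(state IV) + 0.24·t(state II)
Solving: t(state III) = 3.3807, t(state IV) = 2.8717, t(state II) = 3.2367.
Expected picoseconds from state IV to state I: 2.8717.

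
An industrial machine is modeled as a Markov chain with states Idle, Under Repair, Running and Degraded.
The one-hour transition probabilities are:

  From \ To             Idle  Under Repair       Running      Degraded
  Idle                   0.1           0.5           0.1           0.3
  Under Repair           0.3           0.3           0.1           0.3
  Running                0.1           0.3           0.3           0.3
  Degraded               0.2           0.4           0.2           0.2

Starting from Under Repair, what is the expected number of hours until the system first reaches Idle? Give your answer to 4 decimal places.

4.1509

Let t(s) be the expected number of hours to first reach Idle from state s, with t(Idle) = 0. Conditioning on the first hour:
t(Under Repair) = 1 + 0.3·t(Under Repair) + 0.1·t(Running) + 0.3·t(Degraded)
t(Running) = 1 + 0.3·t(Under Repair) + 0.3·t(Running) + 0.3·t(Degraded)
t(Degraded) = 1 + 0.4·t(Under Repair) + 0.2·t(Running) + 0.2·t(Degraded)
Solving: t(Under Repair) = 4.1509, t(Running) = 5.1887, t(Degraded) = 4.6226.
Expected hours from Under Repair to Idle: 4.1509.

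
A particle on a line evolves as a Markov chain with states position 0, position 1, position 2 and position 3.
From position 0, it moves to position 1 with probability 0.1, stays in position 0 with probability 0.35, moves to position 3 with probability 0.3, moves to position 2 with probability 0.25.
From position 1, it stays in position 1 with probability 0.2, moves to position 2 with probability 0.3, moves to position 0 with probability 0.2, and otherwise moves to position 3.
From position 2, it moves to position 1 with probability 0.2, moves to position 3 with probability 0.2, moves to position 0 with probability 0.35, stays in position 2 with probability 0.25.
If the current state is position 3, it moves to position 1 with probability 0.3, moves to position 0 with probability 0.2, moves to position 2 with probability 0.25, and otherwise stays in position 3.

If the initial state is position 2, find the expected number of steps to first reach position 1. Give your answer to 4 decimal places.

Let t(s) be the expected number of steps to first reach position 1 from state s, with t(position 1) = 0. Conditioning on the first step:
t(position 0) = 1 + 0.35·t(position 0) + 0.25·t(position 2) + 0.3·t(position 3)
t(position 2) = 1 + 0.35·t(position 0) + 0.25·t(position 2) + 0.2·t(position 3)
t(position 3) = 1 + 0.2·t(position 0) + 0.25·t(position 2) + 0.25·t(position 3)
Solving: t(position 0) = 5.6376, t(position 2) = 5.1812, t(position 3) = 4.5638.
Expected steps from position 2 to position 1: 5.1812.

5.1812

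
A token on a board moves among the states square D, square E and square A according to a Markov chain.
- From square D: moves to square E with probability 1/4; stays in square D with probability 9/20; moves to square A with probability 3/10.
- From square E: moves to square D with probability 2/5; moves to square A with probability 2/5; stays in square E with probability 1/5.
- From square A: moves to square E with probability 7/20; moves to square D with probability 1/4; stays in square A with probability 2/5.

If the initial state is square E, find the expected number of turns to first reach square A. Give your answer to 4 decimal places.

2.7941

Let t(s) be the expected number of turns to first reach square A from state s, with t(square A) = 0. Conditioning on the first turn:
t(square D) = 1 + 0.45·t(square D) + 0.25·t(square E)
t(square E) = 1 + 0.4·t(square D) + 0.2·t(square E)
Solving: t(square D) = 3.0882, t(square E) = 2.7941.
Expected turns from square E to square A: 2.7941.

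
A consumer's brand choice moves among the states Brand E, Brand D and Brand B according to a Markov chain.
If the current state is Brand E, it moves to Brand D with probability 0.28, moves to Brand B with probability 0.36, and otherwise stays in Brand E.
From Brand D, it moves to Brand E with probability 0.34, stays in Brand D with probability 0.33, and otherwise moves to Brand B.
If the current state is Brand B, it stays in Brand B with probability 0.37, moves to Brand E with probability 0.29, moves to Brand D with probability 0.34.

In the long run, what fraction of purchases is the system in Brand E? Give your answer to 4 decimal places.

0.3289

Let the stationary distribution be π with π = πP and π_1 + π_2 + π_3 = 1.
π_1 = 0.36·π_1 + 0.34·π_2 + 0.29·π_3
π_2 = 0.28·π_1 + 0.33·π_2 + 0.34·π_3
Solving with the normalization constraint gives π = (0.3289, 0.3171, 0.3540).
So the stationary probability of Brand E is 0.3289.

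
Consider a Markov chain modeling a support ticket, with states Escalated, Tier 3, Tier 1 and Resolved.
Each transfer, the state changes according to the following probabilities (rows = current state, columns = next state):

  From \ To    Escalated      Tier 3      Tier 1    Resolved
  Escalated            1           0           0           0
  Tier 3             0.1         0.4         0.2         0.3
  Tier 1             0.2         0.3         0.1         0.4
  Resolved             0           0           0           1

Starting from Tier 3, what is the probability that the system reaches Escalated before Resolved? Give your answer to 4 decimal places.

0.2708

Let h(s) be the probability of absorption at Escalated starting from transient state s. Then h(Escalated) = 1 and h(Resolved) = 0. By first-step analysis:
h(Tier 3) = 0.1·1 + 0.4·h(Tier 3) + 0.2·h(Tier 1) + 0.3·0
h(Tier 1) = 0.2·1 + 0.3·h(Tier 3) + 0.1·h(Tier 1) + 0.4·0
Solving: h(Tier 3) = 0.2708, h(Tier 1) = 0.3125.
Starting from Tier 3, the probability is 0.2708.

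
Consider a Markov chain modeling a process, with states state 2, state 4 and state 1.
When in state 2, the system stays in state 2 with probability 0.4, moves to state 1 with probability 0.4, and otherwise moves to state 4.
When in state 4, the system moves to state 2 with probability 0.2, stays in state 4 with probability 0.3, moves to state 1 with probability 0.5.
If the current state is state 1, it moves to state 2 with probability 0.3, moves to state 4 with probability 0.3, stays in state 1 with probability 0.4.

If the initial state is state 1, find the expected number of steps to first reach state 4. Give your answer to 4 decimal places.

3.7500

Let t(s) be the expected number of steps to first reach state 4 from state s, with t(state 4) = 0. Conditioning on the first step:
t(state 2) = 1 + 0.4·t(state 2) + 0.4·t(state 1)
t(state 1) = 1 + 0.3·t(state 2) + 0.4·t(state 1)
Solving: t(state 2) = 4.1667, t(state 1) = 3.7500.
Expected steps from state 1 to state 4: 3.7500.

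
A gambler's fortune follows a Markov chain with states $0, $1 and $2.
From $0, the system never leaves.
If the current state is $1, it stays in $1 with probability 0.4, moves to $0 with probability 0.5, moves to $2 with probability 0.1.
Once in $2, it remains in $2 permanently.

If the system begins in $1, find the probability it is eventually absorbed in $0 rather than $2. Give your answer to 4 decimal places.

Let h(s) be the probability of absorption at $0 starting from transient state s. Then h($0) = 1 and h($2) = 0. By first-step analysis:
h($1) = 0.5·1 + 0.4·h($1) + 0.1·0
Solving: h($1) = 0.8333.
Starting from $1, the probability is 0.8333.

0.8333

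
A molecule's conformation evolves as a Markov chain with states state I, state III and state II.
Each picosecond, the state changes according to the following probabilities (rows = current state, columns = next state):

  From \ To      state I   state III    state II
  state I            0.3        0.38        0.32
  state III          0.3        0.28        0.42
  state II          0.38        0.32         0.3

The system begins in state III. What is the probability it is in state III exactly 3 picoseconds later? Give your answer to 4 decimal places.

Propagate the distribution vector 3 picoseconds from state III.
After 0 picoseconds: (0.0000, 1.0000, 0.0000)
After 1 picosecond: (0.3000, 0.2800, 0.4200)
After 2 picoseconds: (0.3336, 0.3268, 0.3396)
After 3 picoseconds: (0.3272, 0.3269, 0.3459)
P(in state III after 3 picoseconds) = 0.3269

0.3269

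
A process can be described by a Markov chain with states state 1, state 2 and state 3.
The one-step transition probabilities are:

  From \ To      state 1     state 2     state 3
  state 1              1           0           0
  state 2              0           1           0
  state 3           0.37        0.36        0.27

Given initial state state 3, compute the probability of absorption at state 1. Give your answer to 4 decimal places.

Let h(s) be the probability of absorption at state 1 starting from transient state s. Then h(state 1) = 1 and h(state 2) = 0. By first-step analysis:
h(state 3) = 0.37·1 + 0.36·0 + 0.27·h(state 3)
Solving: h(state 3) = 0.5068.
Starting from state 3, the probability is 0.5068.

0.5068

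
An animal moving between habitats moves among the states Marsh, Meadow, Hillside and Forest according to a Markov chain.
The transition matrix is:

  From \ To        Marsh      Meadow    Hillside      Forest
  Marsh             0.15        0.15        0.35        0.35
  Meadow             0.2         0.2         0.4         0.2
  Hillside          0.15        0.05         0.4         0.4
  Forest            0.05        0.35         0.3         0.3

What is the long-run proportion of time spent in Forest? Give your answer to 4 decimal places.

Let the stationary distribution be π with π = πP and π_1 + π_2 + π_3 + π_4 = 1.
π_1 = 0.15·π_1 + 0.2·π_2 + 0.15·π_3 + 0.05·π_4
π_2 = 0.15·π_1 + 0.2·π_2 + 0.05·π_3 + 0.35·π_4
π_3 = 0.35·π_1 + 0.4·π_2 + 0.4·π_3 + 0.3·π_4
Solving with the normalization constraint gives π = (0.1270, 0.1880, 0.3613, 0.3237).
So the stationary probability of Forest is 0.3237.

0.3237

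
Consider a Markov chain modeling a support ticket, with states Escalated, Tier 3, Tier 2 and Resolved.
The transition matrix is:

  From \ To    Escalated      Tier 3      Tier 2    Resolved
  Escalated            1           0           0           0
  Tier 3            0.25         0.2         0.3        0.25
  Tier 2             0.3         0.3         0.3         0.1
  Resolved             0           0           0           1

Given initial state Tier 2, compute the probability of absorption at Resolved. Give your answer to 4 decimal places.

Let h(s) be the probability of absorption at Resolved starting from transient state s. Then h(Resolved) = 1 and h(Escalated) = 0. By first-step analysis:
h(Tier 3) = 0.25·0 + 0.2·h(Tier 3) + 0.3·h(Tier 2) + 0.25·1
h(Tier 2) = 0.3·0 + 0.3·h(Tier 3) + 0.3·h(Tier 2) + 0.1·1
Solving: h(Tier 3) = 0.4362, h(Tier 2) = 0.3298.
Starting from Tier 2, the probability is 0.3298.

0.3298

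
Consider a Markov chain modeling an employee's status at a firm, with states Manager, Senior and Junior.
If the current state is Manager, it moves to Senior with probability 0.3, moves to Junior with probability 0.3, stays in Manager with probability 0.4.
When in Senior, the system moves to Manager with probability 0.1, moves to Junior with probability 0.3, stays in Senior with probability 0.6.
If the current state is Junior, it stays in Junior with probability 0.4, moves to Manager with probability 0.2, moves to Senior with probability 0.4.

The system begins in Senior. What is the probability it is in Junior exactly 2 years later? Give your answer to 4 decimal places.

0.3300

Sum over the intermediate state after 1 year:
P = P(Senior→Manager)·P(Manager→Junior) + P(Senior→Senior)·P(Senior→Junior) + P(Senior→Junior)·P(Junior→Junior)
  = 0.1×0.3 + 0.6×0.3 + 0.3×0.4
  = 0.0300 + 0.1800 + 0.1200 = 0.3300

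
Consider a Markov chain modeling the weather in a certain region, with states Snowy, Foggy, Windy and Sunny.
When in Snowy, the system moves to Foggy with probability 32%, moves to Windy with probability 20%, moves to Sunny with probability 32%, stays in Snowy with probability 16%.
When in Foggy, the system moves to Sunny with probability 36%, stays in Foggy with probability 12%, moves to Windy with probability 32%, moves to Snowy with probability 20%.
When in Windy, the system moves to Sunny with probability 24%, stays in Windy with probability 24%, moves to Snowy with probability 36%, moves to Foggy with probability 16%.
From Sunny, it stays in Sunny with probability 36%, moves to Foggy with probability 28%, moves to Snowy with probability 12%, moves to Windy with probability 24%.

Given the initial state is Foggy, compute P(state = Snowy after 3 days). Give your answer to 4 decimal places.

0.2050

Propagate the distribution vector 3 days from Foggy.
After 0 days: (0.0000, 1.0000, 0.0000, 0.0000)
After 1 day: (0.2000, 0.1200, 0.3200, 0.3600)
After 2 days: (0.2144, 0.2304, 0.2416, 0.3136)
After 3 days: (0.2050, 0.2227, 0.2499, 0.3224)
P(in Snowy after 3 days) = 0.2050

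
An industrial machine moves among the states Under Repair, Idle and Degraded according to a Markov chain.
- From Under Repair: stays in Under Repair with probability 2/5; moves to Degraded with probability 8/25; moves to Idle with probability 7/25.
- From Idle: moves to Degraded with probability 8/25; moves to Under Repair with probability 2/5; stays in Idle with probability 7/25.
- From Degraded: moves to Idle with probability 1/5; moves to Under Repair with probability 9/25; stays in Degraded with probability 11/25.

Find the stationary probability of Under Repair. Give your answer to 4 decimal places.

0.3855

Let the stationary distribution be π with π = πP and π_1 + π_2 + π_3 = 1.
π_1 = 0.4·π_1 + 0.4·π_2 + 0.36·π_3
π_2 = 0.28·π_1 + 0.28·π_2 + 0.2·π_3
Solving with the normalization constraint gives π = (0.3855, 0.2509, 0.3636).
So the stationary probability of Under Repair is 0.3855.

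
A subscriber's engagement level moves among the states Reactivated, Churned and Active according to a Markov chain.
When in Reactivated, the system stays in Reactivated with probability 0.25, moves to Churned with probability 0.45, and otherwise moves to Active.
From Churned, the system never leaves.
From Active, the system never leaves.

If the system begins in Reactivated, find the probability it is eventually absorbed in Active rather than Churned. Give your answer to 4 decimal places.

0.4000

Let h(s) be the probability of absorption at Active starting from transient state s. Then h(Active) = 1 and h(Churned) = 0. By first-step analysis:
h(Reactivated) = 0.25·h(Reactivated) + 0.45·0 + 0.3·1
Solving: h(Reactivated) = 0.4000.
Starting from Reactivated, the probability is 0.4000.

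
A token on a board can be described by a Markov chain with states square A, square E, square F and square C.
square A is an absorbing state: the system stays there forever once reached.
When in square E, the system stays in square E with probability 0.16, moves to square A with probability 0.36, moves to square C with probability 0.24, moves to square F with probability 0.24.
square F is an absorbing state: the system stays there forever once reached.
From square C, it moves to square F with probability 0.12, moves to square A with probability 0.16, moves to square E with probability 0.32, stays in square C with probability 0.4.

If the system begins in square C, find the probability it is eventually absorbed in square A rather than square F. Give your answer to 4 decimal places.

Let h(s) be the probability of absorption at square A starting from transient state s. Then h(square A) = 1 and h(square F) = 0. By first-step analysis:
h(square E) = 0.36·1 + 0.16·h(square E) + 0.24·0 + 0.24·h(square C)
h(square C) = 0.16·1 + 0.32·h(square E) + 0.12·0 + 0.4·h(square C)
Solving: h(square E) = 0.5955, h(square C) = 0.5843.
Starting from square C, the probability is 0.5843.

0.5843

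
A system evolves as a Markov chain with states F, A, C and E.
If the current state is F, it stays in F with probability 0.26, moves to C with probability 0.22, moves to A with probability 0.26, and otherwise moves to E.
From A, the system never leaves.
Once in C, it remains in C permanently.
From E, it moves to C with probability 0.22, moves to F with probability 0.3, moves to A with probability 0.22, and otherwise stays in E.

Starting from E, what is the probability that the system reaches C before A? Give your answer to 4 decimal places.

Let h(s) be the probability of absorption at C starting from transient state s. Then h(C) = 1 and h(A) = 0. By first-step analysis:
h(F) = 0.26·h(F) + 0.26·0 + 0.22·1 + 0.26·h(E)
h(E) = 0.3·h(F) + 0.22·0 + 0.22·1 + 0.26·h(E)
Solving: h(F) = 0.4685, h(E) = 0.4872.
Starting from E, the probability is 0.4872.

0.4872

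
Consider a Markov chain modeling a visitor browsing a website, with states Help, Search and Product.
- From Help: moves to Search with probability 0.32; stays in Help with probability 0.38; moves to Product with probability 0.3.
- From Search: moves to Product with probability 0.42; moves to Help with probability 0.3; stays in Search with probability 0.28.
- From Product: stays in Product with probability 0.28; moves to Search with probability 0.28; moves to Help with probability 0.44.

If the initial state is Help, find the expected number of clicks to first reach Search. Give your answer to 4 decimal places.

Let t(s) be the expected number of clicks to first reach Search from state s, with t(Search) = 0. Conditioning on the first click:
t(Help) = 1 + 0.38·t(Help) + 0.3·t(Product)
t(Product) = 1 + 0.44·t(Help) + 0.28·t(Product)
Solving: t(Help) = 3.2443, t(Product) = 3.3715.
Expected clicks from Help to Search: 3.2443.

3.2443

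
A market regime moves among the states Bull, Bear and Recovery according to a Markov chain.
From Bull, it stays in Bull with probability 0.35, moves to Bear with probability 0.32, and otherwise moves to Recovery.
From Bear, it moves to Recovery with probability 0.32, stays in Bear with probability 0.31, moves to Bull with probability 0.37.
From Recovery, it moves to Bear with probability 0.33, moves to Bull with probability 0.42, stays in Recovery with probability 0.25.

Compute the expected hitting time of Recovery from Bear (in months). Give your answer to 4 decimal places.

3.0900

Let t(s) be the expected number of months to first reach Recovery from state s, with t(Recovery) = 0. Conditioning on the first month:
t(Bull) = 1 + 0.35·t(Bull) + 0.32·t(Bear)
t(Bear) = 1 + 0.37·t(Bull) + 0.31·t(Bear)
Solving: t(Bull) = 3.0597, t(Bear) = 3.0900.
Expected months from Bear to Recovery: 3.0900.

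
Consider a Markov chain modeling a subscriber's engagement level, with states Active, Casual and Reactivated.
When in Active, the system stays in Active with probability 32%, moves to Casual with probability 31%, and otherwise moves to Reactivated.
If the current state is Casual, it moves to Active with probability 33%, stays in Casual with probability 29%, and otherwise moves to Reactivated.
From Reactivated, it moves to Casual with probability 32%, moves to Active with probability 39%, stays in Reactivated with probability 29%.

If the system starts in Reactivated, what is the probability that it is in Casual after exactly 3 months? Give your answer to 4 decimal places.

0.3074

Propagate the distribution vector 3 months from Reactivated.
After 0 months: (0.0000, 0.0000, 1.0000)
After 1 month: (0.3900, 0.3200, 0.2900)
After 2 months: (0.3435, 0.3065, 0.3500)
After 3 months: (0.3476, 0.3074, 0.3451)
P(in Casual after 3 months) = 0.3074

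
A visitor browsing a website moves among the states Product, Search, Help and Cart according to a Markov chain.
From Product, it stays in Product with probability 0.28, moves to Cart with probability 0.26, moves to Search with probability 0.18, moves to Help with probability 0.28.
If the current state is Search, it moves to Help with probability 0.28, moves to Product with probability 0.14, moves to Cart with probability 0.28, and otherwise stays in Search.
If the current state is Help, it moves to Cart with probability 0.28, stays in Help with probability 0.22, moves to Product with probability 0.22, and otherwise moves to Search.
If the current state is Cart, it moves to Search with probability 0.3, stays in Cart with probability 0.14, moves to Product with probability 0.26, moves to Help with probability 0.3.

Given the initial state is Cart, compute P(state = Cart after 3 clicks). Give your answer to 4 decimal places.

Propagate the distribution vector 3 clicks from Cart.
After 0 clicks: (0.0000, 0.0000, 0.0000, 1.0000)
After 1 click: (0.2600, 0.3000, 0.3000, 0.1400)
After 2 clicks: (0.2172, 0.2628, 0.2648, 0.2552)
After 3 clicks: (0.2222, 0.2686, 0.2692, 0.2399)
P(in Cart after 3 clicks) = 0.2399

0.2399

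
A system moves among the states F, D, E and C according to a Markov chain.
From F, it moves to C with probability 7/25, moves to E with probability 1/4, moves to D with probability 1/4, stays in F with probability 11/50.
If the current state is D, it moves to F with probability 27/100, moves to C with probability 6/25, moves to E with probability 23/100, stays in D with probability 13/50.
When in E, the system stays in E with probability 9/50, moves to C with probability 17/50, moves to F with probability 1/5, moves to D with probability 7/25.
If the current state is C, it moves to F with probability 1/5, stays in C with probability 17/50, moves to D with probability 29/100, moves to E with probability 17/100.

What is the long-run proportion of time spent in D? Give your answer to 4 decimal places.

0.2709

Let the stationary distribution be π with π = πP and π_1 + π_2 + π_3 + π_4 = 1.
π_1 = 0.22·π_1 + 0.27·π_2 + 0.2·π_3 + 0.2·π_4
π_2 = 0.25·π_1 + 0.26·π_2 + 0.28·π_3 + 0.29·π_4
π_3 = 0.25·π_1 + 0.23·π_2 + 0.18·π_3 + 0.17·π_4
Solving with the normalization constraint gives π = (0.2234, 0.2709, 0.2062, 0.2995).
So the stationary probability of D is 0.2709.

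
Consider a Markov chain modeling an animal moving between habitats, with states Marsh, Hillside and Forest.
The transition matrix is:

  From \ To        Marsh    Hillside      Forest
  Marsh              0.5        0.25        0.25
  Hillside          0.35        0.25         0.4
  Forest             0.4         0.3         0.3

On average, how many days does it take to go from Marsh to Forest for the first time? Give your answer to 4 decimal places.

3.4783

Let t(s) be the expected number of days to first reach Forest from state s, with t(Forest) = 0. Conditioning on the first day:
t(Marsh) = 1 + 0.5·t(Marsh) + 0.25·t(Hillside)
t(Hillside) = 1 + 0.35·t(Marsh) + 0.25·t(Hillside)
Solving: t(Marsh) = 3.4783, t(Hillside) = 2.9565.
Expected days from Marsh to Forest: 3.4783.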